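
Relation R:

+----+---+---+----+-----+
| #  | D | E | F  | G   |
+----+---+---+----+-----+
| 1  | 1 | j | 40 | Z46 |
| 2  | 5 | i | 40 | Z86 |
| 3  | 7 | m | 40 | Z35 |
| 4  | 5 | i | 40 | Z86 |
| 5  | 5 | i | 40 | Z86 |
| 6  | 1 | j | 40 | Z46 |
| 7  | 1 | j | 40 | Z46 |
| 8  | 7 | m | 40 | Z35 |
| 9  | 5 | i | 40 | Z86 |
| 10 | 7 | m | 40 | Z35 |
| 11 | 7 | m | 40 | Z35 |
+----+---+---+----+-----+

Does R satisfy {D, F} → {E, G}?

Yes

(D=1, F=40): rows 1, 6, 7 → {E,G} = (j, Z46), (j, Z46), (j, Z46) ✓
(D=5, F=40): rows 2, 4, 5, 9 → {E,G} = (i, Z86), (i, Z86), (i, Z86), (i, Z86) ✓
(D=7, F=40): rows 3, 8, 10, 11 → {E,G} = (m, Z35), (m, Z35), (m, Z35), (m, Z35) ✓
Every {D, F} value is associated with a single {E, G} value, so {D, F} → {E, G} holds.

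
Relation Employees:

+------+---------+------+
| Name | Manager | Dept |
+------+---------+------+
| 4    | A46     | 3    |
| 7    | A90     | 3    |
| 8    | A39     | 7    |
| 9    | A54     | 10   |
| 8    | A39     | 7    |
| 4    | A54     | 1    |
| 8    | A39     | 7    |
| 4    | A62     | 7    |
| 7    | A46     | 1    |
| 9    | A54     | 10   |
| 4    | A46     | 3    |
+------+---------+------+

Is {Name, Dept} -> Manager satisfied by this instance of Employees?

Yes

(Name=4, Dept=3): 2 rows → Manager = A46, A46 ✓
(Name=7, Dept=3): 1 row → Manager = A90 ✓
(Name=8, Dept=7): 3 rows → Manager = A39, A39, A39 ✓
(Name=9, Dept=10): 2 rows → Manager = A54, A54 ✓
(Name=4, Dept=1): 1 row → Manager = A54 ✓
(Name=4, Dept=7): 1 row → Manager = A62 ✓
(Name=7, Dept=1): 1 row → Manager = A46 ✓
Every {Name, Dept} value is associated with a single Manager value, so {Name, Dept} -> Manager holds.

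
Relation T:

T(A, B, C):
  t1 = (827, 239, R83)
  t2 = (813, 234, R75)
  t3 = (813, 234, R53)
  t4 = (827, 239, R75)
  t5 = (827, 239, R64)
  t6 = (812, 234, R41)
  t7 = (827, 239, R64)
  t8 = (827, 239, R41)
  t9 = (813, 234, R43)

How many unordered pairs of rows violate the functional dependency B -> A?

B=239: all 5 rows agree on A — 0 pairs.
B=234: violating pairs (2,6), (3,6), (6,9) — 3 pairs.

3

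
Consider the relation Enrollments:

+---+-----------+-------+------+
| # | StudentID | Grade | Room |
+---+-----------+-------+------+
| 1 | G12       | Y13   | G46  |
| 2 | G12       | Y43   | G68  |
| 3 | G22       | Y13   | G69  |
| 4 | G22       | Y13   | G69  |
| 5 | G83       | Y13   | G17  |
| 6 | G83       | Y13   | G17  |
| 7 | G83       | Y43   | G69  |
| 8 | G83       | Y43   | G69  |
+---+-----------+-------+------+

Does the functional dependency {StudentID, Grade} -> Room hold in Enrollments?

Yes

(StudentID=G12, Grade=Y13): row 1 → Room = G46 ✓
(StudentID=G12, Grade=Y43): row 2 → Room = G68 ✓
(StudentID=G22, Grade=Y13): rows 3, 4 → Room = G69, G69 ✓
(StudentID=G83, Grade=Y13): rows 5, 6 → Room = G17, G17 ✓
(StudentID=G83, Grade=Y43): rows 7, 8 → Room = G69, G69 ✓
Every {StudentID, Grade} value is associated with a single Room value, so {StudentID, Grade} -> Room holds.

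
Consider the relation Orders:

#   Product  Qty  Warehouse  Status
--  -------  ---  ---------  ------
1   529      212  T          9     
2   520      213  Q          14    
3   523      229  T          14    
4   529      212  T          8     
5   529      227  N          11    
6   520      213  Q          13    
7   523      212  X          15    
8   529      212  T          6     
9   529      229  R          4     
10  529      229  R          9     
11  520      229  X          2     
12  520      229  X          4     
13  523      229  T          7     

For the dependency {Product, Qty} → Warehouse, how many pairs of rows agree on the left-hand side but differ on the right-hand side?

(Product=529, Qty=212): all 3 rows agree on Warehouse — 0 pairs.
(Product=520, Qty=213): all 2 rows agree on Warehouse — 0 pairs.
(Product=523, Qty=229): all 2 rows agree on Warehouse — 0 pairs.
(Product=529, Qty=229): all 2 rows agree on Warehouse — 0 pairs.
(Product=520, Qty=229): all 2 rows agree on Warehouse — 0 pairs.

0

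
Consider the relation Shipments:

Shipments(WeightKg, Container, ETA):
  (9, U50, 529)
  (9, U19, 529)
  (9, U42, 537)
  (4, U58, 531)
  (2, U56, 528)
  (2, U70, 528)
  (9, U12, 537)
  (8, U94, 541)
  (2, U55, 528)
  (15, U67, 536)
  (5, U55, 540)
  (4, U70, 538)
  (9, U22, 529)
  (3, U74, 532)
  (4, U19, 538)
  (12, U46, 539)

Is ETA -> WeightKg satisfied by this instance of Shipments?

ETA=529: 3 rows → WeightKg = 9, 9, 9 ✓
ETA=537: 2 rows → WeightKg = 9, 9 ✓
ETA=531: 1 row → WeightKg = 4 ✓
ETA=528: 3 rows → WeightKg = 2, 2, 2 ✓
ETA=541: 1 row → WeightKg = 8 ✓
ETA=536: 1 row → WeightKg = 15 ✓
ETA=540: 1 row → WeightKg = 5 ✓
ETA=538: 2 rows → WeightKg = 4, 4 ✓
ETA=532: 1 row → WeightKg = 3 ✓
ETA=539: 1 row → WeightKg = 12 ✓
Every ETA value is associated with a single WeightKg value, so ETA -> WeightKg holds.

Yes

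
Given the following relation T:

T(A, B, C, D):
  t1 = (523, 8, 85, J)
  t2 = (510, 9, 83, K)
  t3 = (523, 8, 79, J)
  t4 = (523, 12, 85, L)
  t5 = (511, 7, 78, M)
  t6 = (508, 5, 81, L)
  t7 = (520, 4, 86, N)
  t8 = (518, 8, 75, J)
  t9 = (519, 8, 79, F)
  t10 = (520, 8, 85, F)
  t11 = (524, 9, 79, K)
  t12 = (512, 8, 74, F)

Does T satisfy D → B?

D=J: rows 1, 3, 8 → B = 8, 8, 8 ✓
D=K: rows 2, 11 → B = 9, 9 ✓
D=L: rows 4, 6 → B takes values {12, 5} — violation
D=M: row 5 → B = 7 ✓
D=N: row 7 → B = 4 ✓
D=F: rows 9, 10, 12 → B = 8, 8, 8 ✓
Two rows agree on D but differ on B, so D → B does not hold.

No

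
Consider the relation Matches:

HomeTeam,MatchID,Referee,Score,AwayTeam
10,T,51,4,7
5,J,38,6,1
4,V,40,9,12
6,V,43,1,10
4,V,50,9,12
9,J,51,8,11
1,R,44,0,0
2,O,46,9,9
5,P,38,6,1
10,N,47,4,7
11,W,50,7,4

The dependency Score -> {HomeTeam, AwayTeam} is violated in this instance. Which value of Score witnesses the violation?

Score=4: 2 rows → {HomeTeam,AwayTeam} = (10, 7), (10, 7) ✓
Score=6: 2 rows → {HomeTeam,AwayTeam} = (5, 1), (5, 1) ✓
Score=9: 3 rows → {HomeTeam,AwayTeam} takes values {(4, 12), (2, 9)} — violation
Score=1: 1 row → {HomeTeam,AwayTeam} = (6, 10) ✓
Score=8: 1 row → {HomeTeam,AwayTeam} = (9, 11) ✓
Score=0: 1 row → {HomeTeam,AwayTeam} = (1, 0) ✓
Score=7: 1 row → {HomeTeam,AwayTeam} = (11, 4) ✓
The only Score value with inconsistent RHS is Score=9.

9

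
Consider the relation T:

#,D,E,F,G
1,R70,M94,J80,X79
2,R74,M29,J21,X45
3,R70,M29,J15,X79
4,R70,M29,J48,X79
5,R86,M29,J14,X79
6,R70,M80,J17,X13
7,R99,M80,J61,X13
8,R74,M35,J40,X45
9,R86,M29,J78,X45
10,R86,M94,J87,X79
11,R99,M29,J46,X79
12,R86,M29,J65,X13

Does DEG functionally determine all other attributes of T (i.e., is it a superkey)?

No

Rows 3 and 4 have the same DEG value (D=R70, E=M29, G=X79) but are distinct tuples, so DEG does not determine every attribute — not a superkey.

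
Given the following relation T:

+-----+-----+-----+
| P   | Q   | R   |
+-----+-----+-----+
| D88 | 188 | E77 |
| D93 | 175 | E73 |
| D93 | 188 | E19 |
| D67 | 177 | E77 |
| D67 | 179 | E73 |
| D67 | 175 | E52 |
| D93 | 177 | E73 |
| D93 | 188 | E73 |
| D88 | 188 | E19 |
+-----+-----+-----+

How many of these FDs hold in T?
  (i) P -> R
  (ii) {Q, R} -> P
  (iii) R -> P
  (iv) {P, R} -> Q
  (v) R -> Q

(i) P -> R: P=D88: 2 rows → R takes values {E77, E19} — violation; P=D93: 4 rows → R takes values {E73, E19} — violation; P=D67: 3 rows → R takes values {E77, E73, E52} — violation — fails.
(ii) {Q, R} -> P: (Q=188, R=E19): 2 rows → P takes values {D93, D88} — violation — fails.
(iii) R -> P: R=E77: 2 rows → P takes values {D88, D67} — violation; R=E73: 4 rows → P takes values {D93, D67} — violation; R=E19: 2 rows → P takes values {D93, D88} — violation — fails.
(iv) {P, R} -> Q: (P=D93, R=E73): 3 rows → Q takes values {175, 177, 188} — violation — fails.
(v) R -> Q: R=E77: 2 rows → Q takes values {188, 177} — violation; R=E73: 4 rows → Q takes values {175, 179, 177, 188} — violation — fails.
None of the 5 dependencies hold.

0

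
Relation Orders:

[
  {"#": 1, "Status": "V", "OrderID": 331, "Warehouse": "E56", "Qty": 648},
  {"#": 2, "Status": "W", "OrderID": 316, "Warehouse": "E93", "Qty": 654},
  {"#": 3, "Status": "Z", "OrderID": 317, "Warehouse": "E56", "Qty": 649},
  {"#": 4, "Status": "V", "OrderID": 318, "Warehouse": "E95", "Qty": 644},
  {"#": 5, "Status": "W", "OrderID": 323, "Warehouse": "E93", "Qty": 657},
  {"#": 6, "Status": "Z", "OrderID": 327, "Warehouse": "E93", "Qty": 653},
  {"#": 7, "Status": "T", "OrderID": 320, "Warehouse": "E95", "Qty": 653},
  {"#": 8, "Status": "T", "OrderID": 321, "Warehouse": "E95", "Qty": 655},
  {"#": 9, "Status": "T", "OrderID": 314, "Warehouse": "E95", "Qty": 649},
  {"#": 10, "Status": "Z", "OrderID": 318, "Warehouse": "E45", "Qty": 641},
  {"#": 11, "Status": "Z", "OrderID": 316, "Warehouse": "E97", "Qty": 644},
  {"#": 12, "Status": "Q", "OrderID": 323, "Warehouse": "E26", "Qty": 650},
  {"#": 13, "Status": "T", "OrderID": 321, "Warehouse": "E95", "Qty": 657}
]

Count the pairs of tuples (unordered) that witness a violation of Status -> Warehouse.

Status=V: violating pairs (1,4) — 1 pair.
Status=W: all 2 rows agree on Warehouse — 0 pairs.
Status=Z: violating pairs (3,6), (3,10), (3,11), (6,10), (6,11), (10,11) — 6 pairs.
Status=T: all 4 rows agree on Warehouse — 0 pairs.

7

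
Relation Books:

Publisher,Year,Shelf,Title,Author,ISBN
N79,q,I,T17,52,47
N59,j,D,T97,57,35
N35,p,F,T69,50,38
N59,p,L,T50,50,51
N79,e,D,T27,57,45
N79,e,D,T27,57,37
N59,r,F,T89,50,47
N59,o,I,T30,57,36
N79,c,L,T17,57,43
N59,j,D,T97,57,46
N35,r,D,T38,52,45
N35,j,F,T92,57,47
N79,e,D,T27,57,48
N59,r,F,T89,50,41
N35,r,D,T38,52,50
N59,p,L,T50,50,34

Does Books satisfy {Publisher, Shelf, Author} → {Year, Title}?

Yes

(Publisher=N79, Shelf=I, Author=52): 1 row → {Year,Title} = (q, T17) ✓
(Publisher=N59, Shelf=D, Author=57): 2 rows → {Year,Title} = (j, T97), (j, T97) ✓
(Publisher=N35, Shelf=F, Author=50): 1 row → {Year,Title} = (p, T69) ✓
(Publisher=N59, Shelf=L, Author=50): 2 rows → {Year,Title} = (p, T50), (p, T50) ✓
(Publisher=N79, Shelf=D, Author=57): 3 rows → {Year,Title} = (e, T27), (e, T27), (e, T27) ✓
(Publisher=N59, Shelf=F, Author=50): 2 rows → {Year,Title} = (r, T89), (r, T89) ✓
(Publisher=N59, Shelf=I, Author=57): 1 row → {Year,Title} = (o, T30) ✓
(Publisher=N79, Shelf=L, Author=57): 1 row → {Year,Title} = (c, T17) ✓
(Publisher=N35, Shelf=D, Author=52): 2 rows → {Year,Title} = (r, T38), (r, T38) ✓
(Publisher=N35, Shelf=F, Author=57): 1 row → {Year,Title} = (j, T92) ✓
Every {Publisher, Shelf, Author} value is associated with a single {Year, Title} value, so {Publisher, Shelf, Author} → {Year, Title} holds.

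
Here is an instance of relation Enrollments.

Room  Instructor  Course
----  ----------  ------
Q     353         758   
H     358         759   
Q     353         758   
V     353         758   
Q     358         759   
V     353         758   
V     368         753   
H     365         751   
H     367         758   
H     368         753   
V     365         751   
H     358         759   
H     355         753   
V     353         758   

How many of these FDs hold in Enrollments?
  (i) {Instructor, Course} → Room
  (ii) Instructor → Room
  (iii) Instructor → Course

(i) {Instructor, Course} → Room: (Instructor=353, Course=758): 5 rows → Room takes values {Q, V} — violation; (Instructor=358, Course=759): 3 rows → Room takes values {H, Q} — violation; (Instructor=368, Course=753): 2 rows → Room takes values {V, H} — violation; (Instructor=365, Course=751): 2 rows → Room takes values {H, V} — violation — fails.
(ii) Instructor → Room: Instructor=353: 5 rows → Room takes values {Q, V} — violation; Instructor=358: 3 rows → Room takes values {H, Q} — violation; Instructor=368: 2 rows → Room takes values {V, H} — violation; Instructor=365: 2 rows → Room takes values {H, V} — violation — fails.
(iii) Instructor → Course: every LHS value maps to a single RHS value — holds.
1 of the 3 dependencies holds.

1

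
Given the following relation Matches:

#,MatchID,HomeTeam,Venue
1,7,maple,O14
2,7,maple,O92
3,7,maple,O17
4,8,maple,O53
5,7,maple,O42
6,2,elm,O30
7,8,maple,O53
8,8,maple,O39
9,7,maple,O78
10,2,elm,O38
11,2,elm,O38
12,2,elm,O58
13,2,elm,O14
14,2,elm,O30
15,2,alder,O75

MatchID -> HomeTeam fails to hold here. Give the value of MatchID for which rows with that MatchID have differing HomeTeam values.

2

MatchID=7: rows 1, 2, 3, 5, 9 → HomeTeam = maple, maple, maple, maple, maple ✓
MatchID=8: rows 4, 7, 8 → HomeTeam = maple, maple, maple ✓
MatchID=2: rows 6, 10, 11, 12, 13, 14, 15 → HomeTeam takes values {elm, alder} — violation
The only MatchID value with inconsistent HomeTeam is MatchID=2.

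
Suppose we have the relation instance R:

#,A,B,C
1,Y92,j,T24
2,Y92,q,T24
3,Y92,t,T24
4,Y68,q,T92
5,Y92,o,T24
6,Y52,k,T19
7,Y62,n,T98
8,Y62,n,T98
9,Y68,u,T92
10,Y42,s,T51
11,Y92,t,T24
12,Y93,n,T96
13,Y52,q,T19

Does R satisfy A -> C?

Yes

A=Y92: rows 1, 2, 3, 5, 11 → C = T24, T24, T24, T24, T24 ✓
A=Y68: rows 4, 9 → C = T92, T92 ✓
A=Y52: rows 6, 13 → C = T19, T19 ✓
A=Y62: rows 7, 8 → C = T98, T98 ✓
A=Y42: row 10 → C = T51 ✓
A=Y93: row 12 → C = T96 ✓
Every A value is associated with a single C value, so A -> C holds.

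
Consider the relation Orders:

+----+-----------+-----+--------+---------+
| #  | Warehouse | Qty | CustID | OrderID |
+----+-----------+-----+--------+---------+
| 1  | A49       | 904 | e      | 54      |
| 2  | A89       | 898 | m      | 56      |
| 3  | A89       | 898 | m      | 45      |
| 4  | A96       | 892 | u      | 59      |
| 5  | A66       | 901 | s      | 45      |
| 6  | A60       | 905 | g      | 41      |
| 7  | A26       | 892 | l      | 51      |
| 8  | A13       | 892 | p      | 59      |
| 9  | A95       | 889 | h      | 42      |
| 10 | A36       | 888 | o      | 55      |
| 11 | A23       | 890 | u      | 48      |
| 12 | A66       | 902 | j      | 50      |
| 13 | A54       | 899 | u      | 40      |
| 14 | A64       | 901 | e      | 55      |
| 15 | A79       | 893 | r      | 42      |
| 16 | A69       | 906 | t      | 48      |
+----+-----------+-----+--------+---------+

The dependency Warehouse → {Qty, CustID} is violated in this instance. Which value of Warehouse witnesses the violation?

Warehouse=A49: row 1 → {Qty,CustID} = (904, e) ✓
Warehouse=A89: rows 2, 3 → {Qty,CustID} = (898, m), (898, m) ✓
Warehouse=A96: row 4 → {Qty,CustID} = (892, u) ✓
Warehouse=A66: rows 5, 12 → {Qty,CustID} takes values {(901, s), (902, j)} — violation
Warehouse=A60: row 6 → {Qty,CustID} = (905, g) ✓
Warehouse=A26: row 7 → {Qty,CustID} = (892, l) ✓
Warehouse=A13: row 8 → {Qty,CustID} = (892, p) ✓
Warehouse=A95: row 9 → {Qty,CustID} = (889, h) ✓
Warehouse=A36: row 10 → {Qty,CustID} = (888, o) ✓
Warehouse=A23: row 11 → {Qty,CustID} = (890, u) ✓
Warehouse=A54: row 13 → {Qty,CustID} = (899, u) ✓
Warehouse=A64: row 14 → {Qty,CustID} = (901, e) ✓
Warehouse=A79: row 15 → {Qty,CustID} = (893, r) ✓
Warehouse=A69: row 16 → {Qty,CustID} = (906, t) ✓
The only Warehouse value with inconsistent RHS is Warehouse=A66.

A66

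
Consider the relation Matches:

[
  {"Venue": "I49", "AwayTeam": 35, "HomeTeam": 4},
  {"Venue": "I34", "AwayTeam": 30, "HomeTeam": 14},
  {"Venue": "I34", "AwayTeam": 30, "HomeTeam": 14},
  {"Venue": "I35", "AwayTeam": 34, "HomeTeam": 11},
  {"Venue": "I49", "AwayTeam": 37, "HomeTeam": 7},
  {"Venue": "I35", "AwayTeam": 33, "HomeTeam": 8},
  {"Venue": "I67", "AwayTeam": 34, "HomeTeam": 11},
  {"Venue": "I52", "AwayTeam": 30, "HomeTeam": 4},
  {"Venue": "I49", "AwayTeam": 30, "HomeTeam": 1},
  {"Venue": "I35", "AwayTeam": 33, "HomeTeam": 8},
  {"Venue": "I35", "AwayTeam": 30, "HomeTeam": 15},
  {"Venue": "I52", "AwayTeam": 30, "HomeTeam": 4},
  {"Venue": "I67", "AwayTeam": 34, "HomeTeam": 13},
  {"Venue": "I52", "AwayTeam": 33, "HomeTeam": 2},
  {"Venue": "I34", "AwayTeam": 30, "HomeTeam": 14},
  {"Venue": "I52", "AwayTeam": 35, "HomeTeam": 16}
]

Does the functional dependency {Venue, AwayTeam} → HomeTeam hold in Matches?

No

(Venue=I49, AwayTeam=35): 1 row → HomeTeam = 4 ✓
(Venue=I34, AwayTeam=30): 3 rows → HomeTeam = 14, 14, 14 ✓
(Venue=I35, AwayTeam=34): 1 row → HomeTeam = 11 ✓
(Venue=I49, AwayTeam=37): 1 row → HomeTeam = 7 ✓
(Venue=I35, AwayTeam=33): 2 rows → HomeTeam = 8, 8 ✓
(Venue=I67, AwayTeam=34): 2 rows → HomeTeam takes values {11, 13} — violation
(Venue=I52, AwayTeam=30): 2 rows → HomeTeam = 4, 4 ✓
(Venue=I49, AwayTeam=30): 1 row → HomeTeam = 1 ✓
(Venue=I35, AwayTeam=30): 1 row → HomeTeam = 15 ✓
(Venue=I52, AwayTeam=33): 1 row → HomeTeam = 2 ✓
(Venue=I52, AwayTeam=35): 1 row → HomeTeam = 16 ✓
Two rows agree on {Venue, AwayTeam} but differ on HomeTeam, so {Venue, AwayTeam} → HomeTeam does not hold.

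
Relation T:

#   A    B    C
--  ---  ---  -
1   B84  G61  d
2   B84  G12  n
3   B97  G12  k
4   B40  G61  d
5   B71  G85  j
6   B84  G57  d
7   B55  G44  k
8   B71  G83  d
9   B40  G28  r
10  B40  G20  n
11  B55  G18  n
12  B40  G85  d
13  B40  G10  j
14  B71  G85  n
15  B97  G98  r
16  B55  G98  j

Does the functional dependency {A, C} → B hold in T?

(A=B84, C=d): rows 1, 6 → B takes values {G61, G57} — violation
(A=B84, C=n): row 2 → B = G12 ✓
(A=B97, C=k): row 3 → B = G12 ✓
(A=B40, C=d): rows 4, 12 → B takes values {G61, G85} — violation
(A=B71, C=j): row 5 → B = G85 ✓
(A=B55, C=k): row 7 → B = G44 ✓
(A=B71, C=d): row 8 → B = G83 ✓
(A=B40, C=r): row 9 → B = G28 ✓
(A=B40, C=n): row 10 → B = G20 ✓
(A=B55, C=n): row 11 → B = G18 ✓
(A=B40, C=j): row 13 → B = G10 ✓
(A=B71, C=n): row 14 → B = G85 ✓
(A=B97, C=r): row 15 → B = G98 ✓
(A=B55, C=j): row 16 → B = G98 ✓
Two rows agree on {A, C} but differ on B, so {A, C} → B does not hold.

No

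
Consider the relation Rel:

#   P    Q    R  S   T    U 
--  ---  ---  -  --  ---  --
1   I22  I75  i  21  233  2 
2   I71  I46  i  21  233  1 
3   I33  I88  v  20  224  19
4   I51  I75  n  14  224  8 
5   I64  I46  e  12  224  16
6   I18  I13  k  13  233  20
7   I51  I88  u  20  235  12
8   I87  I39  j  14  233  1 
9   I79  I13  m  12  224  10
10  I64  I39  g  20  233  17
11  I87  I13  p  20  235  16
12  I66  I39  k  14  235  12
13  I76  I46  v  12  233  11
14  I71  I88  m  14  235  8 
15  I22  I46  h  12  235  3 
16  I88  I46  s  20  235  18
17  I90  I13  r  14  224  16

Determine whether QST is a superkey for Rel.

All 17 rows have distinct QST values, so QST → (all attributes) holds and QST is a superkey.

Yes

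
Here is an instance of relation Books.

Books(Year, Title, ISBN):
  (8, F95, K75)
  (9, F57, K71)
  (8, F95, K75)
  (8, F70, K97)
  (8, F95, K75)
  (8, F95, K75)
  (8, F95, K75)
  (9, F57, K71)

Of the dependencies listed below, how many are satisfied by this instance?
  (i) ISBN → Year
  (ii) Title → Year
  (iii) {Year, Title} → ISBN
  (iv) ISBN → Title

(i) ISBN → Year: every LHS value maps to a single RHS value — holds.
(ii) Title → Year: every LHS value maps to a single RHS value — holds.
(iii) {Year, Title} → ISBN: every LHS value maps to a single RHS value — holds.
(iv) ISBN → Title: every LHS value maps to a single RHS value — holds.
4 of the 4 dependencies hold.

4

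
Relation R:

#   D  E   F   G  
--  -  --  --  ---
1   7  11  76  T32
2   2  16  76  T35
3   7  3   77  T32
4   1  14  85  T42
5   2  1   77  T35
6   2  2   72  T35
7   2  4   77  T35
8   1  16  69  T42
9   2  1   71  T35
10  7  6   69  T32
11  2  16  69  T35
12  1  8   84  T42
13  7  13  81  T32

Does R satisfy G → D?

G=T32: rows 1, 3, 10, 13 → D = 7, 7, 7, 7 ✓
G=T35: rows 2, 5, 6, 7, 9, 11 → D = 2, 2, 2, 2, 2, 2 ✓
G=T42: rows 4, 8, 12 → D = 1, 1, 1 ✓
Every G value is associated with a single D value, so G → D holds.

Yes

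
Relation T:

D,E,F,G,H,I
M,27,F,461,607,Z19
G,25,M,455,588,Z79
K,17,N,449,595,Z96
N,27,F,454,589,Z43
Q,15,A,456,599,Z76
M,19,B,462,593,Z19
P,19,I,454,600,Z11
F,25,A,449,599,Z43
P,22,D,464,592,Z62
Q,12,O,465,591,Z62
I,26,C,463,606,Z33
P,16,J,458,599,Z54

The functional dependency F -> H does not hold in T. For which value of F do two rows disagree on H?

F

F=F: 2 rows → H takes values {607, 589} — violation
F=M: 1 row → H = 588 ✓
F=N: 1 row → H = 595 ✓
F=A: 2 rows → H = 599, 599 ✓
F=B: 1 row → H = 593 ✓
F=I: 1 row → H = 600 ✓
F=D: 1 row → H = 592 ✓
F=O: 1 row → H = 591 ✓
F=C: 1 row → H = 606 ✓
F=J: 1 row → H = 599 ✓
The only F value with inconsistent H is F=F.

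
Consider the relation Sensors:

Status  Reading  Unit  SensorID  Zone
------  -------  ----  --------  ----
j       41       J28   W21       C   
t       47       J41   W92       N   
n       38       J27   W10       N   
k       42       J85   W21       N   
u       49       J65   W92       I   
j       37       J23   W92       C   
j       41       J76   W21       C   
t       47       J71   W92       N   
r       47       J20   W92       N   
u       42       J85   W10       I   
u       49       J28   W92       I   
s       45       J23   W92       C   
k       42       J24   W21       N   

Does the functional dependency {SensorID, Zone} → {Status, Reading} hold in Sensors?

(SensorID=W21, Zone=C): 2 rows → {Status,Reading} = (j, 41), (j, 41) ✓
(SensorID=W92, Zone=N): 3 rows → {Status,Reading} takes values {(t, 47), (r, 47)} — violation
(SensorID=W10, Zone=N): 1 row → {Status,Reading} = (n, 38) ✓
(SensorID=W21, Zone=N): 2 rows → {Status,Reading} = (k, 42), (k, 42) ✓
(SensorID=W92, Zone=I): 2 rows → {Status,Reading} = (u, 49), (u, 49) ✓
(SensorID=W92, Zone=C): 2 rows → {Status,Reading} takes values {(j, 37), (s, 45)} — violation
(SensorID=W10, Zone=I): 1 row → {Status,Reading} = (u, 42) ✓
Two rows agree on {SensorID, Zone} but differ on {Status, Reading}, so {SensorID, Zone} → {Status, Reading} does not hold.

No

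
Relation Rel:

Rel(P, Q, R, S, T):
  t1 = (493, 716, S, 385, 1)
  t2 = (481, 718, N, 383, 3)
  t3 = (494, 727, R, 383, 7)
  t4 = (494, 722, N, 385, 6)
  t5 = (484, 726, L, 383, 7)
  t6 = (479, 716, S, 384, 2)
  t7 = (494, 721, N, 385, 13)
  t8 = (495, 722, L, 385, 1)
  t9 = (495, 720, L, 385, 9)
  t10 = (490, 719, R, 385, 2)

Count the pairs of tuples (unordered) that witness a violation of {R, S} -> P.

(R=N, S=385): all 2 rows agree on P — 0 pairs.
(R=L, S=385): all 2 rows agree on P — 0 pairs.

0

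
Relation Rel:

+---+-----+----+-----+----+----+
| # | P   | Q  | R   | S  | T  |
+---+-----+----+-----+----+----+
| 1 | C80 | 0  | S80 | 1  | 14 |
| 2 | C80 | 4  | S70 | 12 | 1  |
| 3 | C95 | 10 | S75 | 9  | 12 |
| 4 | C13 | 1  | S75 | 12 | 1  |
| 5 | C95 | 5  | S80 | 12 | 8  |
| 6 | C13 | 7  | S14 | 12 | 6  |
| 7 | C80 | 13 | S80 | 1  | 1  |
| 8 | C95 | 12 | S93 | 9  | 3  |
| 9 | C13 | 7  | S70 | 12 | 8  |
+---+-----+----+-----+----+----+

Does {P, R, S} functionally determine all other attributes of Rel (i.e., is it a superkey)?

No

Rows 1 and 7 have the same {P, R, S} value (P=C80, R=S80, S=1) but are distinct tuples, so {P, R, S} does not determine every attribute — not a superkey.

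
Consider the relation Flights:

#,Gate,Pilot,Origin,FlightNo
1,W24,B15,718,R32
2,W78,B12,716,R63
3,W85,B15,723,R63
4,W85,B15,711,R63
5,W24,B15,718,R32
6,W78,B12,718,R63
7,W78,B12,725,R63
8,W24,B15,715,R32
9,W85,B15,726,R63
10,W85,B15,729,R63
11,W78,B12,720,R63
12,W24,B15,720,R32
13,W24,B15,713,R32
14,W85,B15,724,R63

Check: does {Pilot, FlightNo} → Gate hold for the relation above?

Yes

(Pilot=B15, FlightNo=R32): rows 1, 5, 8, 12, 13 → Gate = W24, W24, W24, W24, W24 ✓
(Pilot=B12, FlightNo=R63): rows 2, 6, 7, 11 → Gate = W78, W78, W78, W78 ✓
(Pilot=B15, FlightNo=R63): rows 3, 4, 9, 10, 14 → Gate = W85, W85, W85, W85, W85 ✓
Every {Pilot, FlightNo} value is associated with a single Gate value, so {Pilot, FlightNo} → Gate holds.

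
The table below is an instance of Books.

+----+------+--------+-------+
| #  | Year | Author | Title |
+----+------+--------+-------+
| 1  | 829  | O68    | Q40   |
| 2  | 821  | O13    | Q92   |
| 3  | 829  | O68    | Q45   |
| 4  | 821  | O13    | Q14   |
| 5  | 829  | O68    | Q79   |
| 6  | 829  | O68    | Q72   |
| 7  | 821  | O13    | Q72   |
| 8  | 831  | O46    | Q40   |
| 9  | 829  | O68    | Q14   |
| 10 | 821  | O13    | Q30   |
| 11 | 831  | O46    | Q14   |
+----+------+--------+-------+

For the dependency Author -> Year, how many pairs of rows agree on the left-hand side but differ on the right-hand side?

Author=O68: all 5 rows agree on Year — 0 pairs.
Author=O13: all 4 rows agree on Year — 0 pairs.
Author=O46: all 2 rows agree on Year — 0 pairs.

0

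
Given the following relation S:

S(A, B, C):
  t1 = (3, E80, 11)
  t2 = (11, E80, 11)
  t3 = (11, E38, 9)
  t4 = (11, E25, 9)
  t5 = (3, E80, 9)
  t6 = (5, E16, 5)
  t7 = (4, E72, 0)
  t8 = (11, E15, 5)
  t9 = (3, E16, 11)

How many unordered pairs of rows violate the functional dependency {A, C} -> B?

2

(A=3, C=11): violating pairs (1,9) — 1 pair.
(A=11, C=9): violating pairs (3,4) — 1 pair.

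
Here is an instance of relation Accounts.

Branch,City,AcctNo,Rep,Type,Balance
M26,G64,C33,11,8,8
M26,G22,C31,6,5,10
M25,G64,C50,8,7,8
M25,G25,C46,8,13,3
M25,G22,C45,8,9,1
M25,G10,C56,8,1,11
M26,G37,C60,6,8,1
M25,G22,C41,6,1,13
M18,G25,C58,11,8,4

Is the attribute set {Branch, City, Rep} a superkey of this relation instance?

All 9 rows have distinct {Branch, City, Rep} values, so {Branch, City, Rep} → (all attributes) holds and {Branch, City, Rep} is a superkey.

Yes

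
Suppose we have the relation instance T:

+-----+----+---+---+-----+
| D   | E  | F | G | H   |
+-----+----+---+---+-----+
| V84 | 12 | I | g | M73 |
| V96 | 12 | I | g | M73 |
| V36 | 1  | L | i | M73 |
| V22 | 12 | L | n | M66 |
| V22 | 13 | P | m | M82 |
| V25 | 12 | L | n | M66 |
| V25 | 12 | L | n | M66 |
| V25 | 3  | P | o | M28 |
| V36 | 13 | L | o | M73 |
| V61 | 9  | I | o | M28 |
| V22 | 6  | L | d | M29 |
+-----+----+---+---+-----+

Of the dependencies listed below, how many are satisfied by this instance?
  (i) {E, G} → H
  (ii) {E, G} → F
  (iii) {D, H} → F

3

(i) {E, G} → H: every LHS value maps to a single RHS value — holds.
(ii) {E, G} → F: every LHS value maps to a single RHS value — holds.
(iii) {D, H} → F: every LHS value maps to a single RHS value — holds.
3 of the 3 dependencies hold.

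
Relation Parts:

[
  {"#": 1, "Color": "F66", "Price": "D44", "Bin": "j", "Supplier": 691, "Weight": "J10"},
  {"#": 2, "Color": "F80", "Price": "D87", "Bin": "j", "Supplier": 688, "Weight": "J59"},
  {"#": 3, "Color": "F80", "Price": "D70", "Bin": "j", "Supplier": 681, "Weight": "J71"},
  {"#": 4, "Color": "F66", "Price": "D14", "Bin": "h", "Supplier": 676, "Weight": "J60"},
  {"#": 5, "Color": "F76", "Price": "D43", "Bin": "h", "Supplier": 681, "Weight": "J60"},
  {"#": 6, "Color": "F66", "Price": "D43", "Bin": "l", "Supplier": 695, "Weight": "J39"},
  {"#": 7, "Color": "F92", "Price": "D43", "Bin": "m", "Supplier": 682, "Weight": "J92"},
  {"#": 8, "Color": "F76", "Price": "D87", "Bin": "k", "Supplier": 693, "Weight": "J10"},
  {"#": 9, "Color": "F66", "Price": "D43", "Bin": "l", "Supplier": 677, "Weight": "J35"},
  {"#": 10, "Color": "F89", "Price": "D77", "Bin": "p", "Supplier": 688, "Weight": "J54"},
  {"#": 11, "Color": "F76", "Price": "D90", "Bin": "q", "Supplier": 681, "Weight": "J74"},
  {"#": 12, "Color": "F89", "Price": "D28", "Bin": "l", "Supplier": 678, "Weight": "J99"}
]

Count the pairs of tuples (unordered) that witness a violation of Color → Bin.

Color=F66: violating pairs (1,4), (1,6), (1,9), (4,6), (4,9) — 5 pairs.
Color=F80: all 2 rows agree on Bin — 0 pairs.
Color=F76: violating pairs (5,8), (5,11), (8,11) — 3 pairs.
Color=F89: violating pairs (10,12) — 1 pair.

9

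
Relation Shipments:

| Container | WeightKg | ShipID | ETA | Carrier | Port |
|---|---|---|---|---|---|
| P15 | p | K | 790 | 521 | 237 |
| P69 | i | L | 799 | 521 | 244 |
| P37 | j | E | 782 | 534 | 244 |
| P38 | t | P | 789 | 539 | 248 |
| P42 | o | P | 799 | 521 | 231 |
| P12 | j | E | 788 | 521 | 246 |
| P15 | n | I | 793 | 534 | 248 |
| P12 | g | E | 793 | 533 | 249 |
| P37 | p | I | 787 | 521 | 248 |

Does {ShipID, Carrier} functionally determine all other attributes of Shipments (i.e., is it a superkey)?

Yes

All 9 rows have distinct {ShipID, Carrier} values, so {ShipID, Carrier} → (all attributes) holds and {ShipID, Carrier} is a superkey.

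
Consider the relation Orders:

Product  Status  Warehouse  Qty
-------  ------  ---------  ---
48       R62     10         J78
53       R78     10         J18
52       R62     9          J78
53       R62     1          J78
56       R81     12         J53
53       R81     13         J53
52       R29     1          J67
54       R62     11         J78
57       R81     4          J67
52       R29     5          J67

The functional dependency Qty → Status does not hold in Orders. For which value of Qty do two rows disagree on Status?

Qty=J78: 4 rows → Status = R62, R62, R62, R62 ✓
Qty=J18: 1 row → Status = R78 ✓
Qty=J53: 2 rows → Status = R81, R81 ✓
Qty=J67: 3 rows → Status takes values {R29, R81} — violation
The only Qty value with inconsistent Status is Qty=J67.

J67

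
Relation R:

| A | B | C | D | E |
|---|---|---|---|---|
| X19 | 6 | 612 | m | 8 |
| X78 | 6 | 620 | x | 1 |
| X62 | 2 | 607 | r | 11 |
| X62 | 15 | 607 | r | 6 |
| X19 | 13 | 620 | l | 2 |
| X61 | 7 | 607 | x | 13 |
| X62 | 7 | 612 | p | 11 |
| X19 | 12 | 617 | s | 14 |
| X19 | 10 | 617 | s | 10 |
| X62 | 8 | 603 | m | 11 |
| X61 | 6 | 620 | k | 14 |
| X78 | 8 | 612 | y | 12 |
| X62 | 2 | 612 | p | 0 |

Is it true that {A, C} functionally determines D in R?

Yes

(A=X19, C=612): 1 row → D = m ✓
(A=X78, C=620): 1 row → D = x ✓
(A=X62, C=607): 2 rows → D = r, r ✓
(A=X19, C=620): 1 row → D = l ✓
(A=X61, C=607): 1 row → D = x ✓
(A=X62, C=612): 2 rows → D = p, p ✓
(A=X19, C=617): 2 rows → D = s, s ✓
(A=X62, C=603): 1 row → D = m ✓
(A=X61, C=620): 1 row → D = k ✓
(A=X78, C=612): 1 row → D = y ✓
Every {A, C} value is associated with a single D value, so {A, C} -> D holds.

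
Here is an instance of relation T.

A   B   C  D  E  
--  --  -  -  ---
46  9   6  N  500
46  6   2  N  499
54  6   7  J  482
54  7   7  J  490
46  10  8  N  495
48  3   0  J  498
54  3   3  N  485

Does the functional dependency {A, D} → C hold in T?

No

(A=46, D=N): 3 rows → C takes values {6, 2, 8} — violation
(A=54, D=J): 2 rows → C = 7, 7 ✓
(A=48, D=J): 1 row → C = 0 ✓
(A=54, D=N): 1 row → C = 3 ✓
Two rows agree on {A, D} but differ on C, so {A, D} → C does not hold.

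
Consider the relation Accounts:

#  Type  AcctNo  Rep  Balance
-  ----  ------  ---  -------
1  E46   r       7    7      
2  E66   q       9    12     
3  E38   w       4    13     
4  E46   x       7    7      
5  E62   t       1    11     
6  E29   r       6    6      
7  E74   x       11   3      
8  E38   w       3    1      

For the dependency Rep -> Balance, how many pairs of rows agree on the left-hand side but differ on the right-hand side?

Rep=7: all 2 rows agree on Balance — 0 pairs.

0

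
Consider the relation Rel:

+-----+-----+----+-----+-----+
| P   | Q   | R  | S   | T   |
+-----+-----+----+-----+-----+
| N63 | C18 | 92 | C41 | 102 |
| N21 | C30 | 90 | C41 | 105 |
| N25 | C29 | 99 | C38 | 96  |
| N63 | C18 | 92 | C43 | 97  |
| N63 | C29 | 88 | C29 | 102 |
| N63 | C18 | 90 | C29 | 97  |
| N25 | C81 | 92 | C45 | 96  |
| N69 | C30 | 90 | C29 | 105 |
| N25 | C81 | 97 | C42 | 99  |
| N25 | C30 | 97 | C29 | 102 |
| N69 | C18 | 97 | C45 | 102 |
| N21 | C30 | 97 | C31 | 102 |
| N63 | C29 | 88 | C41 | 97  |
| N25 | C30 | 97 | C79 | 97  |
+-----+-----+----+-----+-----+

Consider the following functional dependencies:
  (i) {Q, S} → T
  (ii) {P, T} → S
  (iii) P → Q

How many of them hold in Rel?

0

(i) {Q, S} → T: (Q=C30, S=C29): 2 rows → T takes values {105, 102} — violation — fails.
(ii) {P, T} → S: (P=N63, T=102): 2 rows → S takes values {C41, C29} — violation; (P=N25, T=96): 2 rows → S takes values {C38, C45} — violation; (P=N63, T=97): 3 rows → S takes values {C43, C29, C41} — violation — fails.
(iii) P → Q: P=N63: 5 rows → Q takes values {C18, C29} — violation; P=N25: 5 rows → Q takes values {C29, C81, C30} — violation; P=N69: 2 rows → Q takes values {C30, C18} — violation — fails.
None of the 3 dependencies hold.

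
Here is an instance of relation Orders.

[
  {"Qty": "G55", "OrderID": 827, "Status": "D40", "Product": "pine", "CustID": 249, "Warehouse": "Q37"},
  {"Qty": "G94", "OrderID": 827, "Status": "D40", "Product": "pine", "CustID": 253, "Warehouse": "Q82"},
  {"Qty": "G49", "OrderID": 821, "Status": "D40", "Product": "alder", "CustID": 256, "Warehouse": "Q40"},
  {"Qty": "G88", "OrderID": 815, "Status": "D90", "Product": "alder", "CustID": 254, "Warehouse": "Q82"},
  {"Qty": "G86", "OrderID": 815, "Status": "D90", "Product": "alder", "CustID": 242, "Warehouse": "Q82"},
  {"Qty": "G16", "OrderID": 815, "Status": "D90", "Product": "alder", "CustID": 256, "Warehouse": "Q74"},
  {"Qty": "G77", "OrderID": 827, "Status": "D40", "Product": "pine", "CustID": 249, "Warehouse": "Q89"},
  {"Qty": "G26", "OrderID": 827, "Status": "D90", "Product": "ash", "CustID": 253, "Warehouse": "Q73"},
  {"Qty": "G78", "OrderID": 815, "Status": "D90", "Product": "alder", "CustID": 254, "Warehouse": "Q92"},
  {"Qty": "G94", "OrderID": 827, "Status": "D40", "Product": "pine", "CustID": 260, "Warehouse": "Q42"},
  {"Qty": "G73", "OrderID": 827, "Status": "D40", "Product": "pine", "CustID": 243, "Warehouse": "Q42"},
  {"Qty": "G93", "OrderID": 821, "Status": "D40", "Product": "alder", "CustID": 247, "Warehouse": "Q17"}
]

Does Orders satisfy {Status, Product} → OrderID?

Yes

(Status=D40, Product=pine): 5 rows → OrderID = 827, 827, 827, 827, 827 ✓
(Status=D40, Product=alder): 2 rows → OrderID = 821, 821 ✓
(Status=D90, Product=alder): 4 rows → OrderID = 815, 815, 815, 815 ✓
(Status=D90, Product=ash): 1 row → OrderID = 827 ✓
Every {Status, Product} value is associated with a single OrderID value, so {Status, Product} → OrderID holds.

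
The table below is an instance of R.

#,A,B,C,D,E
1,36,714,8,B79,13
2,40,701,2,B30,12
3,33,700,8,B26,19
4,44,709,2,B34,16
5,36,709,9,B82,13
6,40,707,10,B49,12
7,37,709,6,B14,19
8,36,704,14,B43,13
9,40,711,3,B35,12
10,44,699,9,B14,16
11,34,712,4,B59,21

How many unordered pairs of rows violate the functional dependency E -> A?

E=13: all 3 rows agree on A — 0 pairs.
E=12: all 3 rows agree on A — 0 pairs.
E=19: violating pairs (3,7) — 1 pair.
E=16: all 2 rows agree on A — 0 pairs.

1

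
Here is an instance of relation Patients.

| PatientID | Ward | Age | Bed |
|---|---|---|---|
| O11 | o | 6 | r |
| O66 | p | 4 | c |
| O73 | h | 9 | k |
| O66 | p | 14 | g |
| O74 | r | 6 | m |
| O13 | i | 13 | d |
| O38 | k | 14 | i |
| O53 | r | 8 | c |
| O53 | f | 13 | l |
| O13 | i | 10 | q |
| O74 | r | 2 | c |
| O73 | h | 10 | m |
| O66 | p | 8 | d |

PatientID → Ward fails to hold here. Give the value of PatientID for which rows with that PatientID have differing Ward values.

PatientID=O11: 1 row → Ward = o ✓
PatientID=O66: 3 rows → Ward = p, p, p ✓
PatientID=O73: 2 rows → Ward = h, h ✓
PatientID=O74: 2 rows → Ward = r, r ✓
PatientID=O13: 2 rows → Ward = i, i ✓
PatientID=O38: 1 row → Ward = k ✓
PatientID=O53: 2 rows → Ward takes values {r, f} — violation
The only PatientID value with inconsistent Ward is PatientID=O53.

O53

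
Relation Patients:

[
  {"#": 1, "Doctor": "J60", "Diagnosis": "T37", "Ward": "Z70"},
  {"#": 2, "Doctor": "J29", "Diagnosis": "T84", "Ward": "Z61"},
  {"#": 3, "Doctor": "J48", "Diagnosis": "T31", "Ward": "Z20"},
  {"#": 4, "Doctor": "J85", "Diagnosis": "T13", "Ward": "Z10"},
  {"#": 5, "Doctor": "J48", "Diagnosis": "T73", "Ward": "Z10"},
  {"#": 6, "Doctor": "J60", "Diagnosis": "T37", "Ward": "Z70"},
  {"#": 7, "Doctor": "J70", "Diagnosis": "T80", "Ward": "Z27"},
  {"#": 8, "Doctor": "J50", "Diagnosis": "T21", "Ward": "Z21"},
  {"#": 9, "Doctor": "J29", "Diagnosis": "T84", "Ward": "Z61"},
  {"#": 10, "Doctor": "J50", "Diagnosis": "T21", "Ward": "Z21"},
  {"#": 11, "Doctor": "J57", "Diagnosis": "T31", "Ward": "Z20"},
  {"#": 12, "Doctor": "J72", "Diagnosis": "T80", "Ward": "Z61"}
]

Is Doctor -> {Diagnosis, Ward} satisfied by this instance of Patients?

Doctor=J60: rows 1, 6 → {Diagnosis,Ward} = (T37, Z70), (T37, Z70) ✓
Doctor=J29: rows 2, 9 → {Diagnosis,Ward} = (T84, Z61), (T84, Z61) ✓
Doctor=J48: rows 3, 5 → {Diagnosis,Ward} takes values {(T31, Z20), (T73, Z10)} — violation
Doctor=J85: row 4 → {Diagnosis,Ward} = (T13, Z10) ✓
Doctor=J70: row 7 → {Diagnosis,Ward} = (T80, Z27) ✓
Doctor=J50: rows 8, 10 → {Diagnosis,Ward} = (T21, Z21), (T21, Z21) ✓
Doctor=J57: row 11 → {Diagnosis,Ward} = (T31, Z20) ✓
Doctor=J72: row 12 → {Diagnosis,Ward} = (T80, Z61) ✓
Two rows agree on Doctor but differ on {Diagnosis, Ward}, so Doctor -> {Diagnosis, Ward} does not hold.

No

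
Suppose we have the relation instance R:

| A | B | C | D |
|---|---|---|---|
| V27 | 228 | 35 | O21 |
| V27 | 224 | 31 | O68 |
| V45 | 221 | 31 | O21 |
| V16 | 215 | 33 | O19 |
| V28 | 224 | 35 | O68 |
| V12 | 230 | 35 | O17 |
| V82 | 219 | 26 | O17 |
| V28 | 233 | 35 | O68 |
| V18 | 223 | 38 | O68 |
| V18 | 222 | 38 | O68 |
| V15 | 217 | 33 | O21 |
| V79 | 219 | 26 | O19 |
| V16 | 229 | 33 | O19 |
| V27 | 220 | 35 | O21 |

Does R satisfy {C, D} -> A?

Yes

(C=35, D=O21): 2 rows → A = V27, V27 ✓
(C=31, D=O68): 1 row → A = V27 ✓
(C=31, D=O21): 1 row → A = V45 ✓
(C=33, D=O19): 2 rows → A = V16, V16 ✓
(C=35, D=O68): 2 rows → A = V28, V28 ✓
(C=35, D=O17): 1 row → A = V12 ✓
(C=26, D=O17): 1 row → A = V82 ✓
(C=38, D=O68): 2 rows → A = V18, V18 ✓
(C=33, D=O21): 1 row → A = V15 ✓
(C=26, D=O19): 1 row → A = V79 ✓
Every {C, D} value is associated with a single A value, so {C, D} -> A holds.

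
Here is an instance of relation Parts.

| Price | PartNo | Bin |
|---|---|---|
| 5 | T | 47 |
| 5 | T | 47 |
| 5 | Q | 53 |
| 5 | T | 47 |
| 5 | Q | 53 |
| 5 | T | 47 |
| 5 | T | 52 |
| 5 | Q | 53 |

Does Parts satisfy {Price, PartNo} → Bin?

(Price=5, PartNo=T): 5 rows → Bin takes values {47, 52} — violation
(Price=5, PartNo=Q): 3 rows → Bin = 53, 53, 53 ✓
Two rows agree on {Price, PartNo} but differ on Bin, so {Price, PartNo} → Bin does not hold.

No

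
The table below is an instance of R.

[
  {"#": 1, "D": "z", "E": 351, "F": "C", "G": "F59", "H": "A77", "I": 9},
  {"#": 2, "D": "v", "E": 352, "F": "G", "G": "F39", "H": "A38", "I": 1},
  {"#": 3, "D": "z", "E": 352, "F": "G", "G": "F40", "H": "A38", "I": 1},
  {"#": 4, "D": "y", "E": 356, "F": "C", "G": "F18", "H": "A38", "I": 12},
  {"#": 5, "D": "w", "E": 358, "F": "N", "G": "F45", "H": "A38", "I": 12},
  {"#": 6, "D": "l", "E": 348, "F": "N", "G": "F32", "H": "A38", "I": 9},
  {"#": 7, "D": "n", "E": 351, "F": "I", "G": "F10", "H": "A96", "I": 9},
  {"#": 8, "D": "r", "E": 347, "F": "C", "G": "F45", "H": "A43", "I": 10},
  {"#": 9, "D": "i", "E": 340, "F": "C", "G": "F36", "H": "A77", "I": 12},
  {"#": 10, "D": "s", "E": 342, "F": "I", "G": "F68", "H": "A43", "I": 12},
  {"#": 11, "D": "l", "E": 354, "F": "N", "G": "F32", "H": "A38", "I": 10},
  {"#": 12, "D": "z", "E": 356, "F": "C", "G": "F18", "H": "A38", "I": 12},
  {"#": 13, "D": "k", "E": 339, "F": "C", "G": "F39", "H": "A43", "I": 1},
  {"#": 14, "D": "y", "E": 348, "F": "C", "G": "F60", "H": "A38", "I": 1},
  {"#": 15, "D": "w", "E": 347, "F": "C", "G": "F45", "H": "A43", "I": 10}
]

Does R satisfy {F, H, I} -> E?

(F=C, H=A77, I=9): row 1 → E = 351 ✓
(F=G, H=A38, I=1): rows 2, 3 → E = 352, 352 ✓
(F=C, H=A38, I=12): rows 4, 12 → E = 356, 356 ✓
(F=N, H=A38, I=12): row 5 → E = 358 ✓
(F=N, H=A38, I=9): row 6 → E = 348 ✓
(F=I, H=A96, I=9): row 7 → E = 351 ✓
(F=C, H=A43, I=10): rows 8, 15 → E = 347, 347 ✓
(F=C, H=A77, I=12): row 9 → E = 340 ✓
(F=I, H=A43, I=12): row 10 → E = 342 ✓
(F=N, H=A38, I=10): row 11 → E = 354 ✓
(F=C, H=A43, I=1): row 13 → E = 339 ✓
(F=C, H=A38, I=1): row 14 → E = 348 ✓
Every {F, H, I} value is associated with a single E value, so {F, H, I} -> E holds.

Yes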